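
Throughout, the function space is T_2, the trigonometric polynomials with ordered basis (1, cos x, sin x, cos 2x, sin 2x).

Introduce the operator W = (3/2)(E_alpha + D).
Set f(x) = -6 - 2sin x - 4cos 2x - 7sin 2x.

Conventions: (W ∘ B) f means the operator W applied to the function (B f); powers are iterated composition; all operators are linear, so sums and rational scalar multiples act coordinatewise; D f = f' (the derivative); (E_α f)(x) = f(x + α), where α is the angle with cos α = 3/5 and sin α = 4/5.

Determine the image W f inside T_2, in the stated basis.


E_alpha f = -6 - (8/5)cos x - (6/5)sin x - (28/5)cos 2x + (29/5)sin 2x
D f = -2cos x - 14cos 2x + 8sin 2x
(E_alpha + D) f = -6 - (18/5)cos x - (6/5)sin x - (98/5)cos 2x + (69/5)sin 2x
((3/2)(E_alpha + D)) f = -9 - (27/5)cos x - (9/5)sin x - (147/5)cos 2x + (207/10)sin 2x

g(x) = -9 - (27/5)cos x - (9/5)sin x - (147/5)cos 2x + (207/10)sin 2x


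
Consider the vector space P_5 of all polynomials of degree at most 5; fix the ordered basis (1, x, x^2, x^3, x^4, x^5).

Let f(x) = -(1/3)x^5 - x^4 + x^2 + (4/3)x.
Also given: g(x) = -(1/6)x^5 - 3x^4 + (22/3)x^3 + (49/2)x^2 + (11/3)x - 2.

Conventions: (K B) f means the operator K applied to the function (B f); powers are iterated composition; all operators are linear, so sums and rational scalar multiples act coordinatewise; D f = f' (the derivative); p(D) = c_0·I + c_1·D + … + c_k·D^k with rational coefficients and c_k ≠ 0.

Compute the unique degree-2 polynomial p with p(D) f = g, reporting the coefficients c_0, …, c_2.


p(D) = (1/2)·I + (3/2)·D − 2·D^2, i.e. c_0 = 1/2, c_1 = 3/2, c_2 = -2

D^0 f = -(1/3)x^5 - x^4 + x^2 + (4/3)x
D^1 f = -(5/3)x^4 - 4x^3 + 2x + 4/3
D^2 f = -(20/3)x^3 - 12x^2 + 2
matching coefficients of g against c_0 f + c_1 Df + … from the top degree down determines the c_i
solution: c_0 = 1/2, c_1 = 3/2, c_2 = -2


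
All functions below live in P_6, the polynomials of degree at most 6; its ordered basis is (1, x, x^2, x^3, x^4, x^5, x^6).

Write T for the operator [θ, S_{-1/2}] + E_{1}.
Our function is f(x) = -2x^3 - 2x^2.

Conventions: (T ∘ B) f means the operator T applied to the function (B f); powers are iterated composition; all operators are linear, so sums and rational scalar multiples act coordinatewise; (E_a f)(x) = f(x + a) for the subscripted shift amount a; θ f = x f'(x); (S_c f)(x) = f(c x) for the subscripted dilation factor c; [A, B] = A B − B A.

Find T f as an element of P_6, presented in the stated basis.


the result is g(x) = -2x^3 - 8x^2 - 10x - 4

S_{-1/2} f = (1/4)x^3 - (1/2)x^2
θ S_{-1/2} f = (3/4)x^3 - x^2
θ f = -6x^3 - 4x^2
S_{-1/2} θ f = (3/4)x^3 - x^2
[θ, S_{-1/2}] f = 0
E_{1} f = -2x^3 - 8x^2 - 10x - 4
([θ, S_{-1/2}] + E_{1}) f = -2x^3 - 8x^2 - 10x - 4


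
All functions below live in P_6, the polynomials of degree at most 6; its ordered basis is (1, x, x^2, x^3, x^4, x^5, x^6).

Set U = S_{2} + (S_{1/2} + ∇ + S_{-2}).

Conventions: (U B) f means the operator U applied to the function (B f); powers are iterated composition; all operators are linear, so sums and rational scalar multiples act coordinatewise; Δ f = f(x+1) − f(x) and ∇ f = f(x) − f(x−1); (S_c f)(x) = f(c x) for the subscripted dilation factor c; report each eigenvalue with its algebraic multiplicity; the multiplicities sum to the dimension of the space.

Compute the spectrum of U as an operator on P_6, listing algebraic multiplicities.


image of 1: 3
image of x: (1/2)x + 1
image of x^2: (33/4)x^2 + 2x - 1
image of x^3: (1/8)x^3 + 3x^2 - 3x + 1
image of x^4: (513/16)x^4 + 4x^3 - 6x^2 + 4x - 1
image of x^5: (1/32)x^5 + 5x^4 - 10x^3 + 10x^2 - 5x + 1
image of x^6: (8193/64)x^6 + 6x^5 - 15x^4 + 20x^3 - 15x^2 + 6x - 1
the matrix is upper triangular; its diagonal is (3, 1/2, 33/4, 1/8, 513/16, 1/32, 8193/64)
for a triangular matrix the eigenvalues are the diagonal entries, with algebraic multiplicity their repetition count

λ = 1/32 (multiplicity 1), λ = 1/8 (multiplicity 1), λ = 1/2 (multiplicity 1), λ = 3 (multiplicity 1), λ = 33/4 (multiplicity 1), λ = 513/16 (multiplicity 1), λ = 8193/64 (multiplicity 1)


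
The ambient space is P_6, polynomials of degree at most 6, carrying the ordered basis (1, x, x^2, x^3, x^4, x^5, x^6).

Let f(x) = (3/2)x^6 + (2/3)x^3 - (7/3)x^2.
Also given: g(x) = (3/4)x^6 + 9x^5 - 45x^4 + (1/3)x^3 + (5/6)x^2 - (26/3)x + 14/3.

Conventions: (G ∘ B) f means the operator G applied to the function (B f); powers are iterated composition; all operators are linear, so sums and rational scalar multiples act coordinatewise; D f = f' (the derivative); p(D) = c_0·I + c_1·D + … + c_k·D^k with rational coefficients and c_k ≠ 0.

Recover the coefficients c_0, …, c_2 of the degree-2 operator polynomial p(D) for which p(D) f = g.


c_0 = 1/2, c_1 = 1, c_2 = -1

D^0 f = (3/2)x^6 + (2/3)x^3 - (7/3)x^2
D^1 f = 9x^5 + 2x^2 - (14/3)x
D^2 f = 45x^4 + 4x - 14/3
matching coefficients of g against c_0 f + c_1 Df + … from the top degree down determines the c_i
solution: c_0 = 1/2, c_1 = 1, c_2 = -1


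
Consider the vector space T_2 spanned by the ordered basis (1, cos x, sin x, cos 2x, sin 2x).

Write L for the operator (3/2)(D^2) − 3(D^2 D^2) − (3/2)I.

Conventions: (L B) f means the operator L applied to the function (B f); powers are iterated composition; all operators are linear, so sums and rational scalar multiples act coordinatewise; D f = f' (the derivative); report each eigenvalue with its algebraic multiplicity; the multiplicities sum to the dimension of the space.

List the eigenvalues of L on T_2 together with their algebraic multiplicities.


λ = -111/2 (multiplicity 2), λ = -6 (multiplicity 2), λ = -3/2 (multiplicity 1)

image of 1: -3/2
image of cos x: -6cos x
image of sin x: -6sin x
image of cos 2x: -(111/2)cos 2x
image of sin 2x: -(111/2)sin 2x
the matrix is diagonal; its diagonal is (-3/2, -6, -6, -111/2, -111/2)
for a triangular matrix the eigenvalues are the diagonal entries, with algebraic multiplicity their repetition count


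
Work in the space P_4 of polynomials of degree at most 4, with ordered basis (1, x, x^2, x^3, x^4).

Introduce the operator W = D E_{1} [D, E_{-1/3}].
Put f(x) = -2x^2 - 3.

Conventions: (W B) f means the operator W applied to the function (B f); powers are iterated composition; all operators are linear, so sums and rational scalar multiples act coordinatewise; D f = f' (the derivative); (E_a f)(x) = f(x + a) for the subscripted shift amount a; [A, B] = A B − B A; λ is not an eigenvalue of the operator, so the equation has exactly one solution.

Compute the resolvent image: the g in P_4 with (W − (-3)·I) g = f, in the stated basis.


write g with unknown coordinates in the stated basis and equate coefficients in (W − (-3)·I) g = f
solving from the highest basis element down gives g = -(2/3)x^2 - 1
check: W g = 0
so W g − (-3)·g = -2x^2 - 3 = f ✓

the image equals g(x) = -(2/3)x^2 - 1


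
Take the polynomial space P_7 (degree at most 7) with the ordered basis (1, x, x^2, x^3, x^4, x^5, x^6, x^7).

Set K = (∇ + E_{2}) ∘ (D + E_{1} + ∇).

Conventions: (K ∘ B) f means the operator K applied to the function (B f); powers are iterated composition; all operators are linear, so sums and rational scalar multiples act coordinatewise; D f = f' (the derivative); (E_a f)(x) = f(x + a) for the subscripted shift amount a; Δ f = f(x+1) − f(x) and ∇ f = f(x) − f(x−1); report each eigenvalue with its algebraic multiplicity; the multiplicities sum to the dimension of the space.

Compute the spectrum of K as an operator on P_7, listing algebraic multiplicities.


λ = 1 (multiplicity 8)

image of 1: 1
image of x: x + 6
image of x^2: x^2 + 12x + 21
image of x^3: x^3 + 18x^2 + 63x + 38
image of x^4: x^4 + 24x^3 + 126x^2 + 152x + 147
image of x^5: x^5 + 30x^4 + 210x^3 + 380x^2 + 735x + 320
image of x^6: x^6 + 36x^5 + 315x^4 + 760x^3 + 2205x^2 + 1920x + 1053
image of x^7: x^7 + 42x^6 + 441x^5 + 1330x^4 + 5145x^3 + 6720x^2 + 7371x + 2630
the matrix is upper triangular; its diagonal is (1, 1, 1, 1, 1, 1, 1, 1)
for a triangular matrix the eigenvalues are the diagonal entries, with algebraic multiplicity their repetition count


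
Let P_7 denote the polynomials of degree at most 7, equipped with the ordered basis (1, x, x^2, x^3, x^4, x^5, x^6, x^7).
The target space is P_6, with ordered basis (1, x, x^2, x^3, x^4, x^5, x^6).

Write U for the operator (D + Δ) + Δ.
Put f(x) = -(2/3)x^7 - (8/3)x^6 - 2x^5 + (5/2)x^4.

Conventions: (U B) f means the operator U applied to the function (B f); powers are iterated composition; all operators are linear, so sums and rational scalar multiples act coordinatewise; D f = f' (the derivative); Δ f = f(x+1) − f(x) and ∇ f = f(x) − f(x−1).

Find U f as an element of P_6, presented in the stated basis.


the result is g(x) = -14x^6 - 76x^5 - (470/3)x^4 - (490/3)x^3 - 118x^2 - (124/3)x - 17/3

D f = -(14/3)x^6 - 16x^5 - 10x^4 + 10x^3
Δ f = -(14/3)x^6 - 30x^5 - (220/3)x^4 - (260/3)x^3 - 59x^2 - (62/3)x - 17/6
(D + Δ) f = -(28/3)x^6 - 46x^5 - (250/3)x^4 - (230/3)x^3 - 59x^2 - (62/3)x - 17/6
Δ f = -(14/3)x^6 - 30x^5 - (220/3)x^4 - (260/3)x^3 - 59x^2 - (62/3)x - 17/6
((D + Δ) + Δ) f = -14x^6 - 76x^5 - (470/3)x^4 - (490/3)x^3 - 118x^2 - (124/3)x - 17/3


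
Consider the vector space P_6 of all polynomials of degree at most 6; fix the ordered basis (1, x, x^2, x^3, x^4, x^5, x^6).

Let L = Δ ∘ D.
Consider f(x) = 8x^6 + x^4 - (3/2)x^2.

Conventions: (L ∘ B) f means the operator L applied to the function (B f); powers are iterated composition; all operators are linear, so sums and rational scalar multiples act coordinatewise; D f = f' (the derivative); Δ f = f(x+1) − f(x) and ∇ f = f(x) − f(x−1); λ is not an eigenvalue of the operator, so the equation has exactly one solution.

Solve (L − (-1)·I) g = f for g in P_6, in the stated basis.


write g with unknown coordinates in the stated basis and equate coefficients in (L − (-1)·I) g = f
solving from the highest basis element down gives g = 8x^6 - 239x^4 - 480x^3 + (4773/2)x^2 + 5508x - 2425
check: L g = 240x^4 + 480x^3 - 2388x^2 - 5508x + 2425
so L g − (-1)·g = 8x^6 + x^4 - (3/2)x^2 = f ✓

the image equals g(x) = 8x^6 - 239x^4 - 480x^3 + (4773/2)x^2 + 5508x - 2425


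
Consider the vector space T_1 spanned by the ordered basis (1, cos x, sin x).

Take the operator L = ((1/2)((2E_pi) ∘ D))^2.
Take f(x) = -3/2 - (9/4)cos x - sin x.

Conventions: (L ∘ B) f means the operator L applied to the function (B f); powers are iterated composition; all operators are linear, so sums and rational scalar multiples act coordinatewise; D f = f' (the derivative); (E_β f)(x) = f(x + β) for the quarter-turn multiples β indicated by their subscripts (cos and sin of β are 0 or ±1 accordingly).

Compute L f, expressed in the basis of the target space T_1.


the image equals g(x) = (9/4)cos x + sin x

D f = -cos x + (9/4)sin x
E_pi D f = cos x - (9/4)sin x
(2E_pi) D f = 2cos x - (9/2)sin x
((1/2)((2E_pi) ∘ D)) f = cos x - (9/4)sin x
D ((1/2)((2E_pi) ∘ D)) f = -(9/4)cos x - sin x
E_pi D ((1/2)((2E_pi) ∘ D)) f = (9/4)cos x + sin x
(2E_pi) D ((1/2)((2E_pi) ∘ D)) f = (9/2)cos x + 2sin x
((1/2)((2E_pi) ∘ D)) ((1/2)((2E_pi) ∘ D)) f = (9/4)cos x + sin x


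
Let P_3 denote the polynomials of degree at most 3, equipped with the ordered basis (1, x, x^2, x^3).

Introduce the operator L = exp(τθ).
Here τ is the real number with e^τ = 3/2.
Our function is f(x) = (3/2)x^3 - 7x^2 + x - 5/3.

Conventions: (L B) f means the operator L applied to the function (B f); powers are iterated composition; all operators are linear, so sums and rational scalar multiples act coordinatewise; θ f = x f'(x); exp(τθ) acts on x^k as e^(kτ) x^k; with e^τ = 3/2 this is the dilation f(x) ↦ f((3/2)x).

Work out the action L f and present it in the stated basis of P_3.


exp(τθ) x^k = e^(kτ) x^k; with e^τ = 3/2 this sends x^k to (3/2)^k x^k
x ↦ 3/2 x
x^2 ↦ 9/4 x^2
x^3 ↦ 27/8 x^3
applying this coordinatewise to f: exp(τθ) f = (81/16)x^3 - (63/4)x^2 + (3/2)x - 5/3

the image equals g(x) = (81/16)x^3 - (63/4)x^2 + (3/2)x - 5/3


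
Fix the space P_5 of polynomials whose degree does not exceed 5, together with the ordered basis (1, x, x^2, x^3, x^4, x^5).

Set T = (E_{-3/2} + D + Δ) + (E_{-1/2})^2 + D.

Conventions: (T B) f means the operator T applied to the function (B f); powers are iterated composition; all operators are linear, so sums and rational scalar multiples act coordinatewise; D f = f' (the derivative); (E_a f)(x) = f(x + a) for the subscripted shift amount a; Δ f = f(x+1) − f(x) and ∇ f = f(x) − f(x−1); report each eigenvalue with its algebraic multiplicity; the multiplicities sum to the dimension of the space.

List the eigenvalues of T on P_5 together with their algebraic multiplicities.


image of 1: 2
image of x: 2x + 1/2
image of x^2: 2x^2 + x + 17/4
image of x^3: 2x^3 + (3/2)x^2 + (51/4)x - 27/8
image of x^4: 2x^4 + 2x^3 + (51/2)x^2 - (27/2)x + 113/16
image of x^5: 2x^5 + (5/2)x^4 + (85/2)x^3 - (135/4)x^2 + (565/16)x - 243/32
the matrix is upper triangular; its diagonal is (2, 2, 2, 2, 2, 2)
for a triangular matrix the eigenvalues are the diagonal entries, with algebraic multiplicity their repetition count

λ = 2 (multiplicity 6)


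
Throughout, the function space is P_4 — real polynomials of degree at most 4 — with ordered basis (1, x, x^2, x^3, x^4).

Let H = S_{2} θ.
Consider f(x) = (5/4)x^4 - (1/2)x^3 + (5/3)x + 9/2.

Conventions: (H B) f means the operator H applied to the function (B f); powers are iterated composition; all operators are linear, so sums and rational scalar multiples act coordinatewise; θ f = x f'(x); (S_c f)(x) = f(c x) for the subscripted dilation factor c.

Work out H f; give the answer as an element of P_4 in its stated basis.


θ f = 5x^4 - (3/2)x^3 + (5/3)x
S_{2} θ f = 80x^4 - 12x^3 + (10/3)x

g(x) = 80x^4 - 12x^3 + (10/3)x


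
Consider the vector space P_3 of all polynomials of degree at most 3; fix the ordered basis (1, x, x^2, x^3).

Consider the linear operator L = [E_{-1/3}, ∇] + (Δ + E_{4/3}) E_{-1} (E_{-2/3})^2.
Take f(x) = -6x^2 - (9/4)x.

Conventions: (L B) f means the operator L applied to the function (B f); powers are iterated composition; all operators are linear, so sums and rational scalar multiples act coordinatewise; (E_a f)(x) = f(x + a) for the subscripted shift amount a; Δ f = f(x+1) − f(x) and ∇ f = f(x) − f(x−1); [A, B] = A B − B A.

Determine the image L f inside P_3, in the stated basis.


g(x) = -6x^2 - (9/4)x + 16

∇ f = -12x + 15/4
E_{-1/3} ∇ f = -12x + 31/4
E_{-1/3} f = -6x^2 + (7/4)x + 1/12
∇ E_{-1/3} f = -12x + 31/4
[E_{-1/3}, ∇] f = 0
E_{-2/3} f = -6x^2 + (23/4)x - 7/6
E_{-2/3} E_{-2/3} f = -6x^2 + (55/4)x - 23/3
E_{-1} (E_{-2/3})^2 f = -6x^2 + (103/4)x - 329/12
Δ E_{-1} (E_{-2/3})^2 f = -12x + 79/4
E_{4/3} E_{-1} (E_{-2/3})^2 f = -6x^2 + (39/4)x - 15/4
(Δ + E_{4/3}) E_{-1} (E_{-2/3})^2 f = -6x^2 - (9/4)x + 16
([E_{-1/3}, ∇] + (Δ + E_{4/3}) E_{-1} (E_{-2/3})^2) f = -6x^2 - (9/4)x + 16


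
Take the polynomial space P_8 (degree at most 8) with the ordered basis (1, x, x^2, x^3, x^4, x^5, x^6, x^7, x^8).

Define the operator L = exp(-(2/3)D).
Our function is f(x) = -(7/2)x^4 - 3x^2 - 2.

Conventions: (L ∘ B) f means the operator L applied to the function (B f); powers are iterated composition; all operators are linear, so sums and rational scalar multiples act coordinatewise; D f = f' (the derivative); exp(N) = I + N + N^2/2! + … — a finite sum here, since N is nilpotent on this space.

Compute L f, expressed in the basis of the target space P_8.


order-1 term: (28/3)x^3 + 4x
order-2 term: -(28/3)x^2 - 4/3
order-3 term: (112/27)x
order-4 term: -56/81
the series for exp(-(2/3)D) f terminates at order 4
exp(-(2/3)D) f = -(7/2)x^4 + (28/3)x^3 - (37/3)x^2 + (220/27)x - 326/81

the image equals g(x) = -(7/2)x^4 + (28/3)x^3 - (37/3)x^2 + (220/27)x - 326/81


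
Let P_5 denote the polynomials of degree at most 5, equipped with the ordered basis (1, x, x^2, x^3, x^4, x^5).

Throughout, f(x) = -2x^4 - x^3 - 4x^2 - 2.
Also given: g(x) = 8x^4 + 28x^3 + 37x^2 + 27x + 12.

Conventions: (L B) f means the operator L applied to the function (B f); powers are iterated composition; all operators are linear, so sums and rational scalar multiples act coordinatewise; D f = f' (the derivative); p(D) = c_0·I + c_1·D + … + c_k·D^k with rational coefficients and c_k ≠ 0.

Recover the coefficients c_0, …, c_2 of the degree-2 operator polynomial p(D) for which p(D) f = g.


p(D) = -4·I − 3·D − (1/2)·D^2, i.e. c_0 = -4, c_1 = -3, c_2 = -1/2

D^0 f = -2x^4 - x^3 - 4x^2 - 2
D^1 f = -8x^3 - 3x^2 - 8x
D^2 f = -24x^2 - 6x - 8
matching coefficients of g against c_0 f + c_1 Df + … from the top degree down determines the c_i
solution: c_0 = -4, c_1 = -3, c_2 = -1/2


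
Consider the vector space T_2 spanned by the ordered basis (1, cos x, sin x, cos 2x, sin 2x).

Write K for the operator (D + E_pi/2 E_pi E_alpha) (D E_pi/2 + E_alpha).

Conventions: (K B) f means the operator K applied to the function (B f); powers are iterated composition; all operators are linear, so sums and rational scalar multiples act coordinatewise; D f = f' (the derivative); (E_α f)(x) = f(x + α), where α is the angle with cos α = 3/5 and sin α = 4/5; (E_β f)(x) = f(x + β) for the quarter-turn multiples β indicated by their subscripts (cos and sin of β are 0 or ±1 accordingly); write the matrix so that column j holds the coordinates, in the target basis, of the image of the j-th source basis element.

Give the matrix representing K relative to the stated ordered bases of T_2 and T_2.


the matrix is [[1, 0, 0, 0, 0]; [0, -16/25, 12/25, 0, 0]; [0, -12/25, -16/25, 0, 0]; [0, 0, 0, 627/625, -364/625]; [0, 0, 0, 364/625, 627/625]] (rows listed top to bottom)

image of 1: 1
image of cos x: -(16/25)cos x - (12/25)sin x
image of sin x: (12/25)cos x - (16/25)sin x
image of cos 2x: (627/625)cos 2x + (364/625)sin 2x
image of sin 2x: -(364/625)cos 2x + (627/625)sin 2x
each image's coordinates form column j of the matrix


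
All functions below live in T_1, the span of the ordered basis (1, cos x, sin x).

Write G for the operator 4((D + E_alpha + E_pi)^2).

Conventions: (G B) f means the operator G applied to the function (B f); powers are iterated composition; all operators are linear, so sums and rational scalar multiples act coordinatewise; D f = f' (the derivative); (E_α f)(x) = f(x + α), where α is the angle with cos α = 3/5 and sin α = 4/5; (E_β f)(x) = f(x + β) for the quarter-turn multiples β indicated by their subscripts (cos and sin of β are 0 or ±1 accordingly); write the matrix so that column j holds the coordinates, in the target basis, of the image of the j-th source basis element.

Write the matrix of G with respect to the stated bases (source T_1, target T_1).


image of 1: 16
image of cos x: -(308/25)cos x + (144/25)sin x
image of sin x: -(144/25)cos x - (308/25)sin x
each image's coordinates form column j of the matrix

the matrix is [[16, 0, 0]; [0, -308/25, -144/25]; [0, 144/25, -308/25]] (rows listed top to bottom)


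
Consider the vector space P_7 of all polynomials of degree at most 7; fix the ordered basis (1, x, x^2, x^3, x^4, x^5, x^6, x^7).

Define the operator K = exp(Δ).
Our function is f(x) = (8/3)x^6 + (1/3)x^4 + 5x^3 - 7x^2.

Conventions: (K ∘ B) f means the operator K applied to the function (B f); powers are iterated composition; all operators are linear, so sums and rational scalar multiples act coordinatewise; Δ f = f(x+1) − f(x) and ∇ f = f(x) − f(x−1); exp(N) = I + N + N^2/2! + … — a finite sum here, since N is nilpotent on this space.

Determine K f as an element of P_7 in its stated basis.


the result is g(x) = (8/3)x^6 + 16x^5 + (241/3)x^4 + 273x^3 + 612x^2 + (2564/3)x + 1672/3

order-1 term: 16x^5 + 40x^4 + (164/3)x^3 + 57x^2 + (55/3)x + 1
order-2 term: 40x^4 + 160x^3 + 282x^2 + 259x + 93
order-3 term: (160/3)x^3 + 240x^2 + (1204/3)x + 247
order-4 term: 40x^2 + 160x + 521/3
order-5 term: 16x + 40
order-6 term: 8/3
the series for exp(Δ) f terminates at order 6
exp(Δ) f = (8/3)x^6 + 16x^5 + (241/3)x^4 + 273x^3 + 612x^2 + (2564/3)x + 1672/3


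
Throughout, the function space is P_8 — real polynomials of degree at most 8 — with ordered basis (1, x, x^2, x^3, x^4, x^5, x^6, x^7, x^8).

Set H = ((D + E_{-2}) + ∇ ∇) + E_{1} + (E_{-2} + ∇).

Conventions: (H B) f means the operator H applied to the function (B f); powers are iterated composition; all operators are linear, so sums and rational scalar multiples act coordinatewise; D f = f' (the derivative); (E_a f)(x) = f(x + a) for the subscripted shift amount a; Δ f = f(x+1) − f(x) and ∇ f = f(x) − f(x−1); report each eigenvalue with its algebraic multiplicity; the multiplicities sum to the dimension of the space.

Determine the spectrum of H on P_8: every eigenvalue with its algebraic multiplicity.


λ = 3 (multiplicity 9)

image of 1: 3
image of x: 3x - 1
image of x^2: 3x^2 - 2x + 10
image of x^3: 3x^3 - 3x^2 + 30x - 20
image of x^4: 3x^4 - 4x^3 + 60x^2 - 80x + 46
image of x^5: 3x^5 - 5x^4 + 100x^3 - 200x^2 + 230x - 92
image of x^6: 3x^6 - 6x^5 + 150x^4 - 400x^3 + 690x^2 - 552x + 190
image of x^7: 3x^7 - 7x^6 + 210x^5 - 700x^4 + 1610x^3 - 1932x^2 + 1330x - 380
image of x^8: 3x^8 - 8x^7 + 280x^6 - 1120x^5 + 3220x^4 - 5152x^3 + 5320x^2 - 3040x + 766
the matrix is upper triangular; its diagonal is (3, 3, 3, 3, 3, 3, 3, 3, 3)
for a triangular matrix the eigenvalues are the diagonal entries, with algebraic multiplicity their repetition count


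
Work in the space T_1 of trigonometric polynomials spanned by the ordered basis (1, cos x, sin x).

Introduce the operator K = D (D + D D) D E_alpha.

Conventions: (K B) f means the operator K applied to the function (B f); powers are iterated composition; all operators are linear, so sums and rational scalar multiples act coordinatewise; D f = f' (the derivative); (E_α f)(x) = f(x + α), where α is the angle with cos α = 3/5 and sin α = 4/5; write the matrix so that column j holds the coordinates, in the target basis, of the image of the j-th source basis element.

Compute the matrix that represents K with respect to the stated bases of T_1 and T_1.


image of 1: 0
image of cos x: (7/5)cos x - (1/5)sin x
image of sin x: (1/5)cos x + (7/5)sin x
each image's coordinates form column j of the matrix

the matrix is [[0, 0, 0]; [0, 7/5, 1/5]; [0, -1/5, 7/5]] (rows listed top to bottom)


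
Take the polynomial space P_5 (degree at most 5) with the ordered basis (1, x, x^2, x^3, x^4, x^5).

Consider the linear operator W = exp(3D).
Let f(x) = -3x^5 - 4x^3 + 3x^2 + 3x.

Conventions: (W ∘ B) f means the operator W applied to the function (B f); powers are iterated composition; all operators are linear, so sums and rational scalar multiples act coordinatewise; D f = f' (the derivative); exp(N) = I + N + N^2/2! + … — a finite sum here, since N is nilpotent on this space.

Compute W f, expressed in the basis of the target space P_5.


the image equals g(x) = -3x^5 - 45x^4 - 274x^3 - 843x^2 - 1302x - 801

order-1 term: -45x^4 - 36x^2 + 18x + 9
order-2 term: -270x^3 - 108x + 27
order-3 term: -810x^2 - 108
order-4 term: -1215x
order-5 term: -729
the series for exp(3D) f terminates at order 5
exp(3D) f = -3x^5 - 45x^4 - 274x^3 - 843x^2 - 1302x - 801


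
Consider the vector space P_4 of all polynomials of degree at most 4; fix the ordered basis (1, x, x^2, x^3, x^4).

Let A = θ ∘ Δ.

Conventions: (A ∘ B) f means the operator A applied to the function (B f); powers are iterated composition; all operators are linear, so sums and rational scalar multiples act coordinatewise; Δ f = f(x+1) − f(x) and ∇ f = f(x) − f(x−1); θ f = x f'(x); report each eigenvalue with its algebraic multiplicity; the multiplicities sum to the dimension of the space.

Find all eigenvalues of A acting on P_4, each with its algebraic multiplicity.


image of 1: 0
image of x: 0
image of x^2: 2x
image of x^3: 6x^2 + 3x
image of x^4: 12x^3 + 12x^2 + 4x
the matrix is upper triangular; its diagonal is (0, 0, 0, 0, 0)
for a triangular matrix the eigenvalues are the diagonal entries, with algebraic multiplicity their repetition count

λ = 0 (multiplicity 5)


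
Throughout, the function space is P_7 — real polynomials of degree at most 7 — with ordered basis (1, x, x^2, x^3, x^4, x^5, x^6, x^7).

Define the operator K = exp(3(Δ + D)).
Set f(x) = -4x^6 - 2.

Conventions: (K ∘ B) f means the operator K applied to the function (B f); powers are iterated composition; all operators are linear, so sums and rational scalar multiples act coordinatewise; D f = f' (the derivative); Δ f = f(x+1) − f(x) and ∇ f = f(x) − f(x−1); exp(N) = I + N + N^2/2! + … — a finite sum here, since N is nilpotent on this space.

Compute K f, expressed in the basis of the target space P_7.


the image equals g(x) = -4x^6 - 144x^5 - 2340x^4 - 21840x^3 - 122760x^2 - 391896x - 552470

order-1 term: -144x^5 - 180x^4 - 240x^3 - 180x^2 - 72x - 12
order-2 term: -2160x^4 - 4320x^3 - 5940x^2 - 4320x - 1332
order-3 term: -17280x^3 - 38880x^2 - 45360x - 21060
order-4 term: -77760x^2 - 155520x - 110160
order-5 term: -186624x - 233280
order-6 term: -186624
the series for exp(3(Δ + D)) f terminates at order 6
exp(3(Δ + D)) f = -4x^6 - 144x^5 - 2340x^4 - 21840x^3 - 122760x^2 - 391896x - 552470


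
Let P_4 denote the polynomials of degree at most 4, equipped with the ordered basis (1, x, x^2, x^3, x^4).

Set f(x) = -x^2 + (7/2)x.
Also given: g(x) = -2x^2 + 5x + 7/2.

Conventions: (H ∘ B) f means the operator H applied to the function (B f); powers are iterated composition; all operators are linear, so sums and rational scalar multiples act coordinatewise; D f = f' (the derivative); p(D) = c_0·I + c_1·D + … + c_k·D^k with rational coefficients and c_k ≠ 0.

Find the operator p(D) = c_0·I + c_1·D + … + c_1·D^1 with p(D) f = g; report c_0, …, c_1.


p(D) = 2·I + D, i.e. c_0 = 2, c_1 = 1

D^0 f = -x^2 + (7/2)x
D^1 f = -2x + 7/2
matching coefficients of g against c_0 f + c_1 Df + … from the top degree down determines the c_i
solution: c_0 = 2, c_1 = 1


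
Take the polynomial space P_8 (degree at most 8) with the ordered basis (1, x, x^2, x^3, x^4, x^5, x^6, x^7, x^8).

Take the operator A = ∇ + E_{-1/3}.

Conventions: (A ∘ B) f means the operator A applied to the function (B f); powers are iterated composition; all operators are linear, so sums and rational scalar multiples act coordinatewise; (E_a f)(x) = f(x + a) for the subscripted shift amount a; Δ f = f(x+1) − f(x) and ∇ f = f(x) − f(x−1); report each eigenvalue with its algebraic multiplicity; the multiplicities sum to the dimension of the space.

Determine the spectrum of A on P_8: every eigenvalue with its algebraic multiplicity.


λ = 1 (multiplicity 9)

image of 1: 1
image of x: x + 2/3
image of x^2: x^2 + (4/3)x - 8/9
image of x^3: x^3 + 2x^2 - (8/3)x + 26/27
image of x^4: x^4 + (8/3)x^3 - (16/3)x^2 + (104/27)x - 80/81
image of x^5: x^5 + (10/3)x^4 - (80/9)x^3 + (260/27)x^2 - (400/81)x + 242/243
image of x^6: x^6 + 4x^5 - (40/3)x^4 + (520/27)x^3 - (400/27)x^2 + (484/81)x - 728/729
image of x^7: x^7 + (14/3)x^6 - (56/3)x^5 + (910/27)x^4 - (2800/81)x^3 + (1694/81)x^2 - (5096/729)x + 2186/2187
image of x^8: x^8 + (16/3)x^7 - (224/9)x^6 + (1456/27)x^5 - (5600/81)x^4 + (13552/243)x^3 - (20384/729)x^2 + (17488/2187)x - 6560/6561
the matrix is upper triangular; its diagonal is (1, 1, 1, 1, 1, 1, 1, 1, 1)
for a triangular matrix the eigenvalues are the diagonal entries, with algebraic multiplicity their repetition count


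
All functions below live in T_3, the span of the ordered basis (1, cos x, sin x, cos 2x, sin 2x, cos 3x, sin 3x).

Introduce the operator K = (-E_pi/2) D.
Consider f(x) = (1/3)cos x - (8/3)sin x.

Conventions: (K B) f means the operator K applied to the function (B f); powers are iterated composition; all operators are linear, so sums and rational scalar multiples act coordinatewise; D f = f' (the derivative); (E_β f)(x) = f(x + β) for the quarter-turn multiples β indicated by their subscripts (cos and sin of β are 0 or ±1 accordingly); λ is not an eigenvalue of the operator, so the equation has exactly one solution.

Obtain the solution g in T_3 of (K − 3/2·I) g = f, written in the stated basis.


write g with unknown coordinates in the stated basis and equate coefficients in (K − 3/2·I) g = f
solving from the highest basis element down gives g = -(2/3)cos x + (16/3)sin x
check: K g = -(2/3)cos x + (16/3)sin x
so K g − 3/2·g = (1/3)cos x - (8/3)sin x = f ✓

g(x) = -(2/3)cos x + (16/3)sin x


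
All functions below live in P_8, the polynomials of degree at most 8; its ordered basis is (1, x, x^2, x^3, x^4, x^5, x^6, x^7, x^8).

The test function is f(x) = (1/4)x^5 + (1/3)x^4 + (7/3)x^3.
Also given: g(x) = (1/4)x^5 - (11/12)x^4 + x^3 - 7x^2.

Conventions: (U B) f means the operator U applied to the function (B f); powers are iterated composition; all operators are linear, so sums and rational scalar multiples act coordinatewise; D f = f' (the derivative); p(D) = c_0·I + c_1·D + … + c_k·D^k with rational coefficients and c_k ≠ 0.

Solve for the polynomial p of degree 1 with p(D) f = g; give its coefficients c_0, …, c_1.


p(D) = I − D, i.e. c_0 = 1, c_1 = -1

D^0 f = (1/4)x^5 + (1/3)x^4 + (7/3)x^3
D^1 f = (5/4)x^4 + (4/3)x^3 + 7x^2
matching coefficients of g against c_0 f + c_1 Df + … from the top degree down determines the c_i
solution: c_0 = 1, c_1 = -1


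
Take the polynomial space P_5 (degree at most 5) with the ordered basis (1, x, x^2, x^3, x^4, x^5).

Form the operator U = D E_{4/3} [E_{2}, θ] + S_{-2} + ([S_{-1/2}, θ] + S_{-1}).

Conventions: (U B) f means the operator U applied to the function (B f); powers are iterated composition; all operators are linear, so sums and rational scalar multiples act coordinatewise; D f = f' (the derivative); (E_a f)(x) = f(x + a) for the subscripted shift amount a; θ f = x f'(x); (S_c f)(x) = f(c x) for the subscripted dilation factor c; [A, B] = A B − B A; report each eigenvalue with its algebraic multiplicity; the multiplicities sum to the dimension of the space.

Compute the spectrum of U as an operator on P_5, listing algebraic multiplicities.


image of 1: 2
image of x: -3x
image of x^2: 5x^2 + 4
image of x^3: -9x^3 + 12x + 40
image of x^4: 17x^4 + 24x^2 + 160x + 800/3
image of x^5: -33x^5 + 40x^3 + 400x^2 + (4000/3)x + 40000/27
the matrix is upper triangular; its diagonal is (2, -3, 5, -9, 17, -33)
for a triangular matrix the eigenvalues are the diagonal entries, with algebraic multiplicity their repetition count

λ = -33 (multiplicity 1), λ = -9 (multiplicity 1), λ = -3 (multiplicity 1), λ = 2 (multiplicity 1), λ = 5 (multiplicity 1), λ = 17 (multiplicity 1)


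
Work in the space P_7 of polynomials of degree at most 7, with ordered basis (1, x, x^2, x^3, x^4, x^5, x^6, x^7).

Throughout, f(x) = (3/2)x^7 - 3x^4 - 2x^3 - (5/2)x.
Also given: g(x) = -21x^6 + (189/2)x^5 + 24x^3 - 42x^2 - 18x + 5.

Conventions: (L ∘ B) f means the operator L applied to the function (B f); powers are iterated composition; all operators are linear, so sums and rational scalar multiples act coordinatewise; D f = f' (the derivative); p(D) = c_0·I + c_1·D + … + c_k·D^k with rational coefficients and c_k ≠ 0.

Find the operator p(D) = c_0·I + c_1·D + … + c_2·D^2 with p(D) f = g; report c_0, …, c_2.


p(D) = -2·D + (3/2)·D^2, i.e. c_0 = 0, c_1 = -2, c_2 = 3/2

D^0 f = (3/2)x^7 - 3x^4 - 2x^3 - (5/2)x
D^1 f = (21/2)x^6 - 12x^3 - 6x^2 - 5/2
D^2 f = 63x^5 - 36x^2 - 12x
matching coefficients of g against c_0 f + c_1 Df + … from the top degree down determines the c_i
solution: c_0 = 0, c_1 = -2, c_2 = 3/2


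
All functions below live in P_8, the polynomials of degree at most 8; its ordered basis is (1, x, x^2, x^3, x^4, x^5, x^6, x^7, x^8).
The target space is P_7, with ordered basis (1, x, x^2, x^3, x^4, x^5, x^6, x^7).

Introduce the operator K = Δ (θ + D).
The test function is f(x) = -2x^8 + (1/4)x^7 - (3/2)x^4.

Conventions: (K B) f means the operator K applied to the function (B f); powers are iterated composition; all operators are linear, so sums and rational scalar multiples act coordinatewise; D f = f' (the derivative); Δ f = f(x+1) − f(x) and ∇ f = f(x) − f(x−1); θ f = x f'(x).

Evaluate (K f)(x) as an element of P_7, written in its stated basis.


the image equals g(x) = -128x^7 - (2191/4)x^6 - (4739/4)x^5 - (3185/2)x^4 - (5535/4)x^3 - 775x^2 - (1037/4)x - 81/2

θ f = -16x^8 + (7/4)x^7 - 6x^4
D f = -16x^7 + (7/4)x^6 - 6x^3
(θ + D) f = -16x^8 - (57/4)x^7 + (7/4)x^6 - 6x^4 - 6x^3
Δ (θ + D) f = -128x^7 - (2191/4)x^6 - (4739/4)x^5 - (3185/2)x^4 - (5535/4)x^3 - 775x^2 - (1037/4)x - 81/2


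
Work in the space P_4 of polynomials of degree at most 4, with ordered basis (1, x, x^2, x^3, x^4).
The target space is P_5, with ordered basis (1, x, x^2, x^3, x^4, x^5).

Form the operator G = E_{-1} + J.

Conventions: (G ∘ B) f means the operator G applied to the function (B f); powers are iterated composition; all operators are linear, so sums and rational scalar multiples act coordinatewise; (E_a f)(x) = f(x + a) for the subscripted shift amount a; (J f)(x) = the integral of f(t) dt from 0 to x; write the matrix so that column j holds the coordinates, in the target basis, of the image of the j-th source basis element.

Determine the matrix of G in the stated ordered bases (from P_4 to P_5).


the matrix is [[1, -1, 1, -1, 1]; [1, 1, -2, 3, -4]; [0, 1/2, 1, -3, 6]; [0, 0, 1/3, 1, -4]; [0, 0, 0, 1/4, 1]; [0, 0, 0, 0, 1/5]] (rows listed top to bottom)

image of 1: x + 1
image of x: (1/2)x^2 + x - 1
image of x^2: (1/3)x^3 + x^2 - 2x + 1
image of x^3: (1/4)x^4 + x^3 - 3x^2 + 3x - 1
image of x^4: (1/5)x^5 + x^4 - 4x^3 + 6x^2 - 4x + 1
each image's coordinates form column j of the matrix


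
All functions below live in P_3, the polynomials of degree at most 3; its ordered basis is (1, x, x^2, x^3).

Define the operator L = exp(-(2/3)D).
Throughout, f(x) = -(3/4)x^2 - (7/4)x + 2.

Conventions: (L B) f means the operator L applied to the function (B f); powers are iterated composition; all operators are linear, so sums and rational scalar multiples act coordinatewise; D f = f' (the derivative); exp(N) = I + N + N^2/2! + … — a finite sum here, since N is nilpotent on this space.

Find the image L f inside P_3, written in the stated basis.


g(x) = -(3/4)x^2 - (3/4)x + 17/6

order-1 term: x + 7/6
order-2 term: -1/3
the series for exp(-(2/3)D) f terminates at order 2
exp(-(2/3)D) f = -(3/4)x^2 - (3/4)x + 17/6


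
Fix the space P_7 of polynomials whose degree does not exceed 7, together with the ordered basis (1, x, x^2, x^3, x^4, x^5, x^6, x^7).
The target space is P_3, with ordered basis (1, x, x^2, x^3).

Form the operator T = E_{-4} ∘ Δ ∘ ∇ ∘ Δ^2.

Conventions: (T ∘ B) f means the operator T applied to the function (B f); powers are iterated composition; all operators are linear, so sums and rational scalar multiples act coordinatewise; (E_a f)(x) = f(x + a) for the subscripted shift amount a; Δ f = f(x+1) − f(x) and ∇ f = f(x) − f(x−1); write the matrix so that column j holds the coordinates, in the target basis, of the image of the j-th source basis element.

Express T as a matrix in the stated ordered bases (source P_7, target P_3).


the matrix is [[0, 0, 0, 0, 24, -360, 3360, -25200]; [0, 0, 0, 0, 0, 120, -2160, 23520]; [0, 0, 0, 0, 0, 0, 360, -7560]; [0, 0, 0, 0, 0, 0, 0, 840]] (rows listed top to bottom)

image of 1: 0
image of x: 0
image of x^2: 0
image of x^3: 0
image of x^4: 24
image of x^5: 120x - 360
image of x^6: 360x^2 - 2160x + 3360
image of x^7: 840x^3 - 7560x^2 + 23520x - 25200
each image's coordinates form column j of the matrix


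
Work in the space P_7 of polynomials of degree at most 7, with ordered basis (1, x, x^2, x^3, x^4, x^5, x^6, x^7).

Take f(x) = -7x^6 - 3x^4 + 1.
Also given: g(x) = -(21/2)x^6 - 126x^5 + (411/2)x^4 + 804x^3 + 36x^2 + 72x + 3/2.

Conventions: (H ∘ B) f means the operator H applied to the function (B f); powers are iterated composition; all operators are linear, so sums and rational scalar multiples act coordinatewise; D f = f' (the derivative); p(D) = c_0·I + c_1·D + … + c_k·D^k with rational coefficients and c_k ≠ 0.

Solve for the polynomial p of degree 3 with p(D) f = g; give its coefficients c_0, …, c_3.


c_0 = 3/2, c_1 = 3, c_2 = -1, c_3 = -1

D^0 f = -7x^6 - 3x^4 + 1
D^1 f = -42x^5 - 12x^3
D^2 f = -210x^4 - 36x^2
D^3 f = -840x^3 - 72x
matching coefficients of g against c_0 f + c_1 Df + … from the top degree down determines the c_i
solution: c_0 = 3/2, c_1 = 3, c_2 = -1, c_3 = -1


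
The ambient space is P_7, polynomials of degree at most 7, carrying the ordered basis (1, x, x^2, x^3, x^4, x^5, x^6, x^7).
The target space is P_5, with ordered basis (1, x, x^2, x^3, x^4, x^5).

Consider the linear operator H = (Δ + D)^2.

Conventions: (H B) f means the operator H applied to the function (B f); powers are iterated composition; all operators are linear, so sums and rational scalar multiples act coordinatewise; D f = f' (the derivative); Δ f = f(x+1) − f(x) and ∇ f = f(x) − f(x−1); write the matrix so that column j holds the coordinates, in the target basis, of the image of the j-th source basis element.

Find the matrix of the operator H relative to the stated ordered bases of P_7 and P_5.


the matrix is [[0, 0, 8, 12, 22, 40, 74, 140]; [0, 0, 0, 24, 48, 110, 240, 518]; [0, 0, 0, 0, 48, 120, 330, 840]; [0, 0, 0, 0, 0, 80, 240, 770]; [0, 0, 0, 0, 0, 0, 120, 420]; [0, 0, 0, 0, 0, 0, 0, 168]] (rows listed top to bottom)

image of 1: 0
image of x: 0
image of x^2: 8
image of x^3: 24x + 12
image of x^4: 48x^2 + 48x + 22
image of x^5: 80x^3 + 120x^2 + 110x + 40
image of x^6: 120x^4 + 240x^3 + 330x^2 + 240x + 74
image of x^7: 168x^5 + 420x^4 + 770x^3 + 840x^2 + 518x + 140
each image's coordinates form column j of the matrix


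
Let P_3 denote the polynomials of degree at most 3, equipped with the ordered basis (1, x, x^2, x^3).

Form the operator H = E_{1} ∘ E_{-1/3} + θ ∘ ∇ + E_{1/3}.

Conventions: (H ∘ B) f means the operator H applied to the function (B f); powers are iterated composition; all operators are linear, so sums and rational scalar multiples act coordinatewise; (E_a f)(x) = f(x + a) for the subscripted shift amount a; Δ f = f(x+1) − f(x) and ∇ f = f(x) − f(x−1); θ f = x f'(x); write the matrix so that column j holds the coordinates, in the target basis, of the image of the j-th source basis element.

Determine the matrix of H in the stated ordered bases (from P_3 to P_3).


image of 1: 2
image of x: 2x + 1
image of x^2: 2x^2 + 4x + 5/9
image of x^3: 2x^3 + 9x^2 - (4/3)x + 1/3
each image's coordinates form column j of the matrix

the matrix is [[2, 1, 5/9, 1/3]; [0, 2, 4, -4/3]; [0, 0, 2, 9]; [0, 0, 0, 2]] (rows listed top to bottom)


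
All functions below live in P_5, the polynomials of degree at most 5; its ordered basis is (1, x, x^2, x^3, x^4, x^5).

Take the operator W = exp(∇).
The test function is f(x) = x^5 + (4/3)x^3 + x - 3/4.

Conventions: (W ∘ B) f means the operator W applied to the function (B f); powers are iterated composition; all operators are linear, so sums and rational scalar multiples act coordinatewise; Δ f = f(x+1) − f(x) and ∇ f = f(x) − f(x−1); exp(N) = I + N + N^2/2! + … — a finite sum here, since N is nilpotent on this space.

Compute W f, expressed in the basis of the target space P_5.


order-1 term: 5x^4 - 10x^3 + 14x^2 - 9x + 10/3
order-2 term: 10x^3 - 30x^2 + 39x - 19
order-3 term: 10x^2 - 30x + 79/3
order-4 term: 5x - 10
order-5 term: 1
the series for exp(∇) f terminates at order 5
exp(∇) f = x^5 + 5x^4 + (4/3)x^3 - 6x^2 + 6x + 11/12

g(x) = x^5 + 5x^4 + (4/3)x^3 - 6x^2 + 6x + 11/12


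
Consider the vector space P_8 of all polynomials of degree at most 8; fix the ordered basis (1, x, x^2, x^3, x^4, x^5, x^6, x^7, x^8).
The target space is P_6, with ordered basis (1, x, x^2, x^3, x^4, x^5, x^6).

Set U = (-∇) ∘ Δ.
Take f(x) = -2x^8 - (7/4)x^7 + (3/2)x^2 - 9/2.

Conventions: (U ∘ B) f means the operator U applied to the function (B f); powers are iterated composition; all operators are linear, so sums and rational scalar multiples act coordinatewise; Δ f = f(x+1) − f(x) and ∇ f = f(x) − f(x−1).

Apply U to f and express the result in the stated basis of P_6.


the result is g(x) = 112x^6 + (147/2)x^5 + 280x^4 + (245/2)x^3 + 112x^2 + (49/2)x + 1

Δ f = -16x^7 - (273/4)x^6 - (595/4)x^5 - (805/4)x^4 - (693/4)x^3 - (371/4)x^2 - (101/4)x - 9/4
∇ Δ f = -112x^6 - (147/2)x^5 - 280x^4 - (245/2)x^3 - 112x^2 - (49/2)x - 1
(-∇) Δ f = 112x^6 + (147/2)x^5 + 280x^4 + (245/2)x^3 + 112x^2 + (49/2)x + 1
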